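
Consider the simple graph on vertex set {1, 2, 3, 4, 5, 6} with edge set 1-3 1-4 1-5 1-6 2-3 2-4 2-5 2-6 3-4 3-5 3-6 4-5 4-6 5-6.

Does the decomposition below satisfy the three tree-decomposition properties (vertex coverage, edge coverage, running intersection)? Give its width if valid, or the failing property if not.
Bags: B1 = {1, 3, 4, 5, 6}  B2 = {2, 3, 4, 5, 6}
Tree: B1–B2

Checking the three conditions: (i) the bags cover all of {1, 2, 3, 4, 5, 6}; (ii) for each edge, some bag contains both endpoints; (iii) the bags containing any fixed vertex form a subtree. All hold, so the decomposition is valid with width 5 − 1 = 4.

Yes; width 4.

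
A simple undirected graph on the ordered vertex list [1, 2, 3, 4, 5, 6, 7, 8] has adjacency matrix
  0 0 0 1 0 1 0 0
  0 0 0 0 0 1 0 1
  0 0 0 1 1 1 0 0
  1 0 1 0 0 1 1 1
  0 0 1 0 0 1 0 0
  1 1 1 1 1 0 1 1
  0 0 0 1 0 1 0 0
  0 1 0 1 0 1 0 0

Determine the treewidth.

2

A width-2 tree decomposition is:
Bags: B1 = {4, 6, 8}  B2 = {1, 4, 6}  B3 = {3, 4, 6}  B4 = {4, 6, 7}  B5 = {3, 5, 6}  B6 = {2, 6, 8}
Tree: B1–B2, B1–B3, B2–B4, B3–B5, B1–B6
Every bag has size at most 3, so the width is 3 − 1 = 2 and tw(G) ≤ 2. For the lower bound, the 3 vertices {2, 6, 8} are pairwise adjacent, and any tree decomposition puts a clique entirely inside one bag — forcing width ≥ 2. Therefore the treewidth is 2.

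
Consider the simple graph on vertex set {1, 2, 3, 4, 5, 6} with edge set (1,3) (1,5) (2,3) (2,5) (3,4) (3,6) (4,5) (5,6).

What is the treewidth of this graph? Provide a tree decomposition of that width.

Treewidth 2.
One optimal decomposition is:
Bags: B1 = {3, 4, 5}  B2 = {2, 3, 5}  B3 = {1, 3, 5}  B4 = {3, 5, 6}
Tree: B1–B2, B2–B3, B3–B4

Every bag has size at most 3, so the width is 3 − 1 = 2 and tw(G) ≤ 2. For the lower bound, G contains the cycle 4–3–2–5–4, so G is not a forest; only forests have treewidth ≤ 1, hence tw(G) ≥ 2. Therefore the treewidth is 2.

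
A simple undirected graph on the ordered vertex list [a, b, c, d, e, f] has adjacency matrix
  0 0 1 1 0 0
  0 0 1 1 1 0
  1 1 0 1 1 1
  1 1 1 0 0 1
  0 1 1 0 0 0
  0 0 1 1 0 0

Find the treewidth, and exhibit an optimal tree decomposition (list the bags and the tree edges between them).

The largest bag has 3 vertices, giving width 2; this decomposition certifies tw(G) ≤ 2. Conversely, {c, d, f} is a clique of size 3, and the vertices of any clique must share a bag in every tree decomposition; so some bag has ≥ 3 vertices and tw(G) ≥ 2. Hence tw(G) = 2 exactly.

Treewidth 2.
One optimal decomposition is:
Bags: B1 = {a, c, d}  B2 = {b, c, d}  B3 = {c, d, f}  B4 = {b, c, e}
Tree: B1–B2, B1–B3, B2–B4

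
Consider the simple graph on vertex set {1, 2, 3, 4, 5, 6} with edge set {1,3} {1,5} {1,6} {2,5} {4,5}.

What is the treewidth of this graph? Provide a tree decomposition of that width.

Treewidth 1.
Bags: B1 = {1, 5}  B2 = {2, 5}  B3 = {4, 5}  B4 = {1, 6}  B5 = {1, 3}
Tree: B1–B2, B1–B3, B1–B4, B4–B5

The largest bag has 2 vertices, giving width 1; this decomposition certifies tw(G) ≤ 1. G has an edge, so its treewidth is at least 1. Therefore the treewidth is 1.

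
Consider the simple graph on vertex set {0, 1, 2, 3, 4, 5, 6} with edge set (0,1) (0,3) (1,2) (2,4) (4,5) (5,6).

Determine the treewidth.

1

A width-1 tree decomposition is:
Bags: B1 = {5, 6}  B2 = {4, 5}  B3 = {2, 4}  B4 = {1, 2}  B5 = {0, 1}  B6 = {0, 3}
Tree: B1–B2, B2–B3, B3–B4, B4–B5, B5–B6
Every bag has size at most 2, so the width is 2 − 1 = 1 and tw(G) ≤ 1. Since G has at least one edge (e.g. 6–5), it is not an edgeless graph, so tw(G) ≥ 1. Hence tw(G) = 1 exactly.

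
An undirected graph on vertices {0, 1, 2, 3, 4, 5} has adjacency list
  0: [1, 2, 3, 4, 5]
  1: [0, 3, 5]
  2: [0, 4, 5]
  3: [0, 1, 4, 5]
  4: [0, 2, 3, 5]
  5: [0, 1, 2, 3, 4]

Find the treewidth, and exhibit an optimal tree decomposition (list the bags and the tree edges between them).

Treewidth 3.
Bags: B1 = {0, 2, 4, 5}  B2 = {0, 3, 4, 5}  B3 = {0, 1, 3, 5}
Tree: B1–B2, B2–B3

The largest bag has 4 vertices, giving width 3; this decomposition certifies tw(G) ≤ 3. For the lower bound, the 4 vertices {0, 2, 4, 5} are pairwise adjacent, and any tree decomposition puts a clique entirely inside one bag — forcing width ≥ 3. Therefore the treewidth is 3.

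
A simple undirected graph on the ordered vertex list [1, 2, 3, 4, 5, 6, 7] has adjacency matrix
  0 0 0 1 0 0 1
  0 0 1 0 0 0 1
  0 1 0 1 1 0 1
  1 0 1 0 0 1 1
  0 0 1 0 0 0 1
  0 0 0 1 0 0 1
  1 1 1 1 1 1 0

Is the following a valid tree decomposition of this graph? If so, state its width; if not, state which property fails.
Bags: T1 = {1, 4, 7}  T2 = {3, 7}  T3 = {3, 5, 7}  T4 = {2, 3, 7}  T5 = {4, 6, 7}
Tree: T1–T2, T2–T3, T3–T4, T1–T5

No — edge (4,3) lies in no bag.

A tree decomposition must satisfy three properties: every vertex lies in some bag; for every edge, both endpoints lie together in some bag; and for every vertex, the bags containing it form a connected subtree. Here edge (4,3) lies in no bag, so the decomposition is invalid.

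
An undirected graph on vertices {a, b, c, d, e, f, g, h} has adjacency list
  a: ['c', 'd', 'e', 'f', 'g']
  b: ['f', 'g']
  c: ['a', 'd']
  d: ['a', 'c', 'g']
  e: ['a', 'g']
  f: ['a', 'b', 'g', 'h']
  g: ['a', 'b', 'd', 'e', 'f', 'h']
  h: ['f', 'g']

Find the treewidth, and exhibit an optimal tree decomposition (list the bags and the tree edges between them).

Every bag has size at most 3, so the width is 3 − 1 = 2 and tw(G) ≤ 2. For the lower bound, the 3 vertices {a, d, g} are pairwise adjacent, and any tree decomposition puts a clique entirely inside one bag — forcing width ≥ 2. Combining the bounds, tw(G) = 2.

Treewidth 2.
One optimal decomposition is:
Bags: B1 = {a, f, g}  B2 = {b, f, g}  B3 = {f, g, h}  B4 = {a, d, g}  B5 = {a, e, g}  B6 = {a, c, d}
Tree: B1–B2, B1–B3, B1–B4, B1–B5, B4–B6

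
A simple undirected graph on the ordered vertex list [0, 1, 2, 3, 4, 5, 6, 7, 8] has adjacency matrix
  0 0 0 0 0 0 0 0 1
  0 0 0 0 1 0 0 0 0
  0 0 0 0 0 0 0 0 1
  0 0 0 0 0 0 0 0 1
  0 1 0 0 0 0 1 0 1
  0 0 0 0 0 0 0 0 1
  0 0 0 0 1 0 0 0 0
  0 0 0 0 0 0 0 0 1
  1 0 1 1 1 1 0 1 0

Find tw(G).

1

A width-1 tree decomposition is:
Bags: B1 = {4, 8}  B2 = {0, 8}  B3 = {3, 8}  B4 = {7, 8}  B5 = {5, 8}  B6 = {4, 6}  B7 = {2, 8}  B8 = {1, 4}
Tree: B1–B2, B1–B3, B1–B4, B4–B5, B1–B6, B2–B7, B1–B8
The largest bag has 2 vertices, giving width 1; this decomposition certifies tw(G) ≤ 1. G has an edge, so its treewidth is at least 1. Hence tw(G) = 1 exactly.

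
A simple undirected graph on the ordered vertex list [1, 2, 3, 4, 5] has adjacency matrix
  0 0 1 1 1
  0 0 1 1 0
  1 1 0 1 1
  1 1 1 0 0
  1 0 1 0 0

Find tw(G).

A width-2 tree decomposition is:
Bags: B1 = {1, 3, 4}  B2 = {1, 3, 5}  B3 = {2, 3, 4}
Tree: B1–B2, B1–B3
Each bag holds 3 vertices, so the decomposition has width 2, which upper-bounds the treewidth. For the lower bound, the 3 vertices {1, 3, 4} are pairwise adjacent, and any tree decomposition puts a clique entirely inside one bag — forcing width ≥ 2. Therefore the treewidth is 2.

2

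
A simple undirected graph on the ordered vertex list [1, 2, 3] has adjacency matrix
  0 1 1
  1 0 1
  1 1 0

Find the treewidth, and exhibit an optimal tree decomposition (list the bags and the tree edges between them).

With just one bag of size 3, the width is 3 − 1 = 2, so tw(G) ≤ 2. Conversely, {1, 2, 3} is a clique of size 3, and the vertices of any clique must share a bag in every tree decomposition; so some bag has ≥ 3 vertices and tw(G) ≥ 2. Combining the bounds, tw(G) = 2.

Treewidth 2.
One such decomposition:
Bags: B1 = {1, 2, 3}
Tree: (single bag)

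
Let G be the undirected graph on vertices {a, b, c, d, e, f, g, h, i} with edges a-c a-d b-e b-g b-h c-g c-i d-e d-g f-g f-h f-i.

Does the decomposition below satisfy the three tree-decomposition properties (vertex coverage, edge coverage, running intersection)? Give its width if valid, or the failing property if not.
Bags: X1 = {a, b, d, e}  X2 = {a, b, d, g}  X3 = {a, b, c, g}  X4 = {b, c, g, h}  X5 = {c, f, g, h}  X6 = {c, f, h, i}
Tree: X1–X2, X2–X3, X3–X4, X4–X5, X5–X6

Vertex coverage: the bags together contain {a, b, c, d, e, f, g, h, i}, the full vertex set. Edge coverage: each edge of G has both endpoints in at least one bag. Running intersection: for every vertex, the bags containing it form a connected subtree. All three properties hold, so this is a valid tree decomposition of width max|bag| − 1 = 3, and hence tw(G) ≤ 3.

Yes; width 3.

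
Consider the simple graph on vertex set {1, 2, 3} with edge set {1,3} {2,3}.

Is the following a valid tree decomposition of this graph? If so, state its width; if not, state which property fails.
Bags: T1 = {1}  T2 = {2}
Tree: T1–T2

No — vertex 3 appears in no bag.

A tree decomposition must satisfy three properties: every vertex lies in some bag; for every edge, both endpoints lie together in some bag; and for every vertex, the bags containing it form a connected subtree. Here vertex 3 appears in no bag, so the decomposition is invalid.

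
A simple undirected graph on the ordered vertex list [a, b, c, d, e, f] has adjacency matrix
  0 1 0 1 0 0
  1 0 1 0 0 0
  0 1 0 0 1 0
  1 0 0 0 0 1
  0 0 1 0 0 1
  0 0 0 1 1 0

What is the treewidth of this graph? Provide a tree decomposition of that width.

Each bag holds 3 vertices, so the decomposition has width 2, which upper-bounds the treewidth. The edges b–a–d–f–e–c–b form a cycle, so G is not a tree and its treewidth is at least 2. Combining the bounds, tw(G) = 2.

Treewidth 2.
One such decomposition:
Bags: B1 = {a, b, d}  B2 = {b, d, f}  B3 = {b, e, f}  B4 = {b, c, e}
Tree: B1–B2, B2–B3, B3–B4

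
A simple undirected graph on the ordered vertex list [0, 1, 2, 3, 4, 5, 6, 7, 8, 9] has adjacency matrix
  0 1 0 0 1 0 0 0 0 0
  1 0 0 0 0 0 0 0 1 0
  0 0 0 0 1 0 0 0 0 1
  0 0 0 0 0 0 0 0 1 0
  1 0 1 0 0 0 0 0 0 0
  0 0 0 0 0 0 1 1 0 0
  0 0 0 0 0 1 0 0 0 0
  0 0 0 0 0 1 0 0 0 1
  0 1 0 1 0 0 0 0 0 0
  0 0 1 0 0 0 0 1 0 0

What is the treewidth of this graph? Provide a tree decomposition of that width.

Treewidth 1.
One optimal decomposition is:
Bags: B1 = {3, 8}  B2 = {1, 8}  B3 = {0, 1}  B4 = {0, 4}  B5 = {2, 4}  B6 = {2, 9}  B7 = {7, 9}  B8 = {5, 7}  B9 = {5, 6}
Tree: B1–B2, B2–B3, B3–B4, B4–B5, B5–B6, B6–B7, B7–B8, B8–B9

Each bag holds 2 vertices, so the decomposition has width 1, which upper-bounds the treewidth. Since G has at least one edge (e.g. 3–8), it is not an edgeless graph, so tw(G) ≥ 1. Therefore the treewidth is 1.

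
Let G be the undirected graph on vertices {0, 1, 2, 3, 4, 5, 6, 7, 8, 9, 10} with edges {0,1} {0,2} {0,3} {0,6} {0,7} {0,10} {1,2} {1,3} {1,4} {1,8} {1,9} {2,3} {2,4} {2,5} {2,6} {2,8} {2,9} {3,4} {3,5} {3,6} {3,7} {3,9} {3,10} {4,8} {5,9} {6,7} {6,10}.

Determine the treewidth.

3

A width-3 tree decomposition is:
Bags: B1 = {1, 2, 3, 9}  B2 = {2, 3, 5, 9}  B3 = {0, 1, 2, 3}  B4 = {0, 2, 3, 6}  B5 = {1, 2, 3, 4}  B6 = {0, 3, 6, 7}  B7 = {0, 3, 6, 10}  B8 = {1, 2, 4, 8}
Tree: B1–B2, B1–B3, B3–B4, B1–B5, B4–B6, B6–B7, B5–B8
Every bag has size at most 4, so the width is 4 − 1 = 3 and tw(G) ≤ 3. Conversely, {1, 2, 4, 8} is a clique of size 4, and the vertices of any clique must share a bag in every tree decomposition; so some bag has ≥ 4 vertices and tw(G) ≥ 3. Therefore the treewidth is 3.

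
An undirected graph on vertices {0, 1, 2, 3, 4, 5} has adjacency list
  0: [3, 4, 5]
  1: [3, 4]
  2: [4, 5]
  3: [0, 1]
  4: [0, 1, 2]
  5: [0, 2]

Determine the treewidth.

A width-2 tree decomposition is:
Bags: B1 = {0, 1, 3}  B2 = {0, 1, 4}  B3 = {0, 4, 5}  B4 = {2, 4, 5}
Tree: B1–B2, B2–B3, B3–B4
Every bag has size at most 3, so the width is 3 − 1 = 2 and tw(G) ≤ 2. Since 3–1–4–0–3 is a cycle in G, G is not acyclic. Forests are exactly the graphs of treewidth ≤ 1, so tw(G) ≥ 2. Hence tw(G) = 2 exactly.

2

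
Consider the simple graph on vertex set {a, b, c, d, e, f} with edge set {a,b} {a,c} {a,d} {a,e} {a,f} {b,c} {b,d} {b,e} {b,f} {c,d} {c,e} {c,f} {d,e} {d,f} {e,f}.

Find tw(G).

5

A width-5 tree decomposition is:
Bags: B1 = {a, b, c, d, e, f}
Tree: (single bag)
With just one bag of size 6, the width is 6 − 1 = 5, so tw(G) ≤ 5. Conversely, {a, b, c, d, e, f} is a clique of size 6, and the vertices of any clique must share a bag in every tree decomposition; so some bag has ≥ 6 vertices and tw(G) ≥ 5. Hence tw(G) = 5 exactly.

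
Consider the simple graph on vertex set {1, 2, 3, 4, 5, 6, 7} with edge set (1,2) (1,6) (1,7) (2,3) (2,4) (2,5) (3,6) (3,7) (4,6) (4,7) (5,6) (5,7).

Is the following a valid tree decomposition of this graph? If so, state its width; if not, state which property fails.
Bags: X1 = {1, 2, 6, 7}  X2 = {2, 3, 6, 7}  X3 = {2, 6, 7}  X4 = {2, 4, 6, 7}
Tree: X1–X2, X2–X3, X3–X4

A tree decomposition must satisfy three properties: every vertex lies in some bag; for every edge, both endpoints lie together in some bag; and for every vertex, the bags containing it form a connected subtree. Here vertex 5 appears in no bag, so the decomposition is invalid.

No — vertex 5 appears in no bag.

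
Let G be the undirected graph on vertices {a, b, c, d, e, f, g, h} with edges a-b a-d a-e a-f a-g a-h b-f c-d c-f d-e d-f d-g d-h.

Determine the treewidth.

A width-2 tree decomposition is:
Bags: B1 = {a, b, f}  B2 = {a, d, f}  B3 = {a, d, h}  B4 = {a, d, e}  B5 = {a, d, g}  B6 = {c, d, f}
Tree: B1–B2, B2–B3, B3–B4, B2–B5, B2–B6
Every bag has size at most 3, so the width is 3 − 1 = 2 and tw(G) ≤ 2. Conversely, {c, d, f} is a clique of size 3, and the vertices of any clique must share a bag in every tree decomposition; so some bag has ≥ 3 vertices and tw(G) ≥ 2. Hence tw(G) = 2 exactly.

2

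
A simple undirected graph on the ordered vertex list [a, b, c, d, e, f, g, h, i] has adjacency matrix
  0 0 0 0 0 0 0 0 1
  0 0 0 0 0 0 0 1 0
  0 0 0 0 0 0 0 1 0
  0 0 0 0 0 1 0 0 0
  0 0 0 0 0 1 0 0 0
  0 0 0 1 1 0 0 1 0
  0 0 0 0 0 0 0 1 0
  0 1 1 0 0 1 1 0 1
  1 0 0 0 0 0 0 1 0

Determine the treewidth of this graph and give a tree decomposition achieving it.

Each bag holds 2 vertices, so the decomposition has width 1, which upper-bounds the treewidth. G has an edge, so its treewidth is at least 1. Hence tw(G) = 1 exactly.

Treewidth 1.
One optimal decomposition is:
Bags: B1 = {d, f}  B2 = {f, h}  B3 = {h, i}  B4 = {g, h}  B5 = {e, f}  B6 = {c, h}  B7 = {a, i}  B8 = {b, h}
Tree: B1–B2, B2–B3, B3–B4, B2–B5, B3–B6, B3–B7, B4–B8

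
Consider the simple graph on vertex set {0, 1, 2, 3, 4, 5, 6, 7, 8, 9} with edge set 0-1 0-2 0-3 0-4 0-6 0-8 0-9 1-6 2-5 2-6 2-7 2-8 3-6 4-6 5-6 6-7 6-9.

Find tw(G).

2

A width-2 tree decomposition is:
Bags: B1 = {0, 4, 6}  B2 = {0, 3, 6}  B3 = {0, 2, 6}  B4 = {0, 2, 8}  B5 = {2, 5, 6}  B6 = {0, 1, 6}  B7 = {0, 6, 9}  B8 = {2, 6, 7}
Tree: B1–B2, B2–B3, B3–B4, B3–B5, B3–B6, B6–B7, B3–B8
The largest bag has 3 vertices, giving width 2; this decomposition certifies tw(G) ≤ 2. On the other hand G contains the 3-clique {0, 2, 8}. A clique must lie in a single bag of any decomposition, so no decomposition can have width below 2. The upper and lower bounds meet at 2, so that is the treewidth.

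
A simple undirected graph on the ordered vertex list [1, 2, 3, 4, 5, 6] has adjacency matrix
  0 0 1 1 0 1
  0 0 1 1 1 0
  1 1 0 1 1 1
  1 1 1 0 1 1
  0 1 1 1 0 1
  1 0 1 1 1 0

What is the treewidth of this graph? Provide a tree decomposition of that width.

Treewidth 3.
Bags: B1 = {1, 3, 4, 6}  B2 = {3, 4, 5, 6}  B3 = {2, 3, 4, 5}
Tree: B1–B2, B2–B3

The largest bag has 4 vertices, giving width 3; this decomposition certifies tw(G) ≤ 3. Conversely, {1, 3, 4, 6} is a clique of size 4, and the vertices of any clique must share a bag in every tree decomposition; so some bag has ≥ 4 vertices and tw(G) ≥ 3. Therefore the treewidth is 3.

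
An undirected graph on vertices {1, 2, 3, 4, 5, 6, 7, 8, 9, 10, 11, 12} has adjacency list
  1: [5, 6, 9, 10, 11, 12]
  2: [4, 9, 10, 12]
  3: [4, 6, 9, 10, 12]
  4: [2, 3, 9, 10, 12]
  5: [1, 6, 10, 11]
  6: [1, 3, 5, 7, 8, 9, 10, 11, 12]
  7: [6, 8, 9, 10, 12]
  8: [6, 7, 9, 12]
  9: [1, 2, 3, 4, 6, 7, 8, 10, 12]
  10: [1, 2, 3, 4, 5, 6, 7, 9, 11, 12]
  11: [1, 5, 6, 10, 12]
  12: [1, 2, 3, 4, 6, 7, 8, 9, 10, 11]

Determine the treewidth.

4

A width-4 tree decomposition is:
Bags: B1 = {3, 6, 9, 10, 12}  B2 = {6, 7, 9, 10, 12}  B3 = {1, 6, 9, 10, 12}  B4 = {1, 6, 10, 11, 12}  B5 = {3, 4, 9, 10, 12}  B6 = {6, 7, 8, 9, 12}  B7 = {1, 5, 6, 10, 11}  B8 = {2, 4, 9, 10, 12}
Tree: B1–B2, B1–B3, B3–B4, B1–B5, B2–B6, B4–B7, B5–B8
Every bag has size at most 5, so the width is 5 − 1 = 4 and tw(G) ≤ 4. For the lower bound, the 5 vertices {6, 7, 8, 9, 12} are pairwise adjacent, and any tree decomposition puts a clique entirely inside one bag — forcing width ≥ 4. Therefore the treewidth is 4.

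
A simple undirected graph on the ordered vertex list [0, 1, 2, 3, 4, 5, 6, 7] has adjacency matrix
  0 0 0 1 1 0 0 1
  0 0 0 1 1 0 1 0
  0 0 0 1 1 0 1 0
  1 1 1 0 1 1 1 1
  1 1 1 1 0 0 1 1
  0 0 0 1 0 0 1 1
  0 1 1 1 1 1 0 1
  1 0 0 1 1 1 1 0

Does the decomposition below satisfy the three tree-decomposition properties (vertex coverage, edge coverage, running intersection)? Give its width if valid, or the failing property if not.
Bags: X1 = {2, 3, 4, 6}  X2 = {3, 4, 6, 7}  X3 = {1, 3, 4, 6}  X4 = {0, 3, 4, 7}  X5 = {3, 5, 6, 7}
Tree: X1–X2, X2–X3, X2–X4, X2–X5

Checking the three conditions: (i) the bags cover all of {0, 1, 2, 3, 4, 5, 6, 7}; (ii) for each edge, some bag contains both endpoints; (iii) the bags containing any fixed vertex form a subtree. All hold, so the decomposition is valid with width 4 − 1 = 3.

Yes; width 3.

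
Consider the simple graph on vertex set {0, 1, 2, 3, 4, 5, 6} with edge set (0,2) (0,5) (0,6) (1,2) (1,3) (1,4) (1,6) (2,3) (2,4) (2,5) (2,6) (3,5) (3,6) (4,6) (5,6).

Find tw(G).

3

A width-3 tree decomposition is:
Bags: B1 = {0, 2, 5, 6}  B2 = {2, 3, 5, 6}  B3 = {1, 2, 3, 6}  B4 = {1, 2, 4, 6}
Tree: B1–B2, B2–B3, B3–B4
The largest bag has 4 vertices, giving width 3; this decomposition certifies tw(G) ≤ 3. Conversely, {0, 2, 5, 6} is a clique of size 4, and the vertices of any clique must share a bag in every tree decomposition; so some bag has ≥ 4 vertices and tw(G) ≥ 3. Hence tw(G) = 3 exactly.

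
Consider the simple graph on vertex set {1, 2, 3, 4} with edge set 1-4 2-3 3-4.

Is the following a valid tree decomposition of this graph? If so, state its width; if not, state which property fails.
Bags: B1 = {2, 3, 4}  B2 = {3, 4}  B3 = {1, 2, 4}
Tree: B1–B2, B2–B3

A tree decomposition must satisfy three properties: every vertex lies in some bag; for every edge, both endpoints lie together in some bag; and for every vertex, the bags containing it form a connected subtree. Here bags containing vertex 2 are not connected in the tree, so the decomposition is invalid.

No — bags containing vertex 2 are not connected in the tree.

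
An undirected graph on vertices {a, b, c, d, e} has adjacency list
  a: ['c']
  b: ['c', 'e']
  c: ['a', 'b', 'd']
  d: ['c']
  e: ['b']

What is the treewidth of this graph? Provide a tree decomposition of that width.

The largest bag has 2 vertices, giving width 1; this decomposition certifies tw(G) ≤ 1. G has an edge, so its treewidth is at least 1. Therefore the treewidth is 1.

Treewidth 1.
One such decomposition:
Bags: B1 = {a, c}  B2 = {b, c}  B3 = {c, d}  B4 = {b, e}
Tree: B1–B2, B1–B3, B2–B4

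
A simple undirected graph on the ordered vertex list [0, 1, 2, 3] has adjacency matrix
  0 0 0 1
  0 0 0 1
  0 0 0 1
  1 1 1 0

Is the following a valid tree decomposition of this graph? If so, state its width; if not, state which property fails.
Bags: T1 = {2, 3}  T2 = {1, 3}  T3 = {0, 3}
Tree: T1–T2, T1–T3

Checking the three conditions: (i) the bags cover all of {0, 1, 2, 3}; (ii) for each edge, some bag contains both endpoints; (iii) the bags containing any fixed vertex form a subtree. All hold, so the decomposition is valid with width 2 − 1 = 1.

Yes; width 1.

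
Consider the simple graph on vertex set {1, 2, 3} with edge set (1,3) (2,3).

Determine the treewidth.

A width-1 tree decomposition is:
Bags: B1 = {2, 3}  B2 = {1, 3}
Tree: B1–B2
The largest bag has 2 vertices, giving width 1; this decomposition certifies tw(G) ≤ 1. G has an edge, so its treewidth is at least 1. Combining the bounds, tw(G) = 1.

1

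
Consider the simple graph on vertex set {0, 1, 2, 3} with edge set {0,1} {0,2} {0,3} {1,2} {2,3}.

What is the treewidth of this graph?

2

A width-2 tree decomposition is:
Bags: B1 = {0, 1, 2}  B2 = {0, 2, 3}
Tree: B1–B2
Every bag has size at most 3, so the width is 3 − 1 = 2 and tw(G) ≤ 2. Conversely, {0, 1, 2} is a clique of size 3, and the vertices of any clique must share a bag in every tree decomposition; so some bag has ≥ 3 vertices and tw(G) ≥ 2. Therefore the treewidth is 2.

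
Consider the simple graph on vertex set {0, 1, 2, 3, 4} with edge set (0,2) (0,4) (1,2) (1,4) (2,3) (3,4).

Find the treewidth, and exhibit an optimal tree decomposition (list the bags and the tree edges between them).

The largest bag has 3 vertices, giving width 2; this decomposition certifies tw(G) ≤ 2. For the lower bound, G contains the cycle 3–4–0–2–3, so G is not a forest; only forests have treewidth ≤ 1, hence tw(G) ≥ 2. The upper and lower bounds meet at 2, so that is the treewidth.

Treewidth 2.
One optimal decomposition is:
Bags: B1 = {2, 3, 4}  B2 = {0, 2, 4}  B3 = {1, 2, 4}
Tree: B1–B2, B2–B3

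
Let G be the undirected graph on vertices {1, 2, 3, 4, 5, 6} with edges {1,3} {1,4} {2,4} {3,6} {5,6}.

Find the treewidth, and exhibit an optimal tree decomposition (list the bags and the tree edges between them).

Every bag has size at most 2, so the width is 2 − 1 = 1 and tw(G) ≤ 1. Any graph with an edge has treewidth ≥ 1, and G has the edge 2–4. The upper and lower bounds meet at 1, so that is the treewidth.

Treewidth 1.
One optimal decomposition is:
Bags: B1 = {2, 4}  B2 = {1, 4}  B3 = {1, 3}  B4 = {3, 6}  B5 = {5, 6}
Tree: B1–B2, B2–B3, B3–B4, B4–B5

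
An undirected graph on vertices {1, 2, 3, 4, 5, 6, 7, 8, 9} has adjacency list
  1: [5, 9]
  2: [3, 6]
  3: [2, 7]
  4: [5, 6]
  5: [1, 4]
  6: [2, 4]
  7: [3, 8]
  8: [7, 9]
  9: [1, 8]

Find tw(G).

2

A width-2 tree decomposition is:
Bags: B1 = {4, 5, 6}  B2 = {2, 5, 6}  B3 = {2, 3, 5}  B4 = {3, 5, 7}  B5 = {5, 7, 8}  B6 = {5, 8, 9}  B7 = {1, 5, 9}
Tree: B1–B2, B2–B3, B3–B4, B4–B5, B5–B6, B6–B7
Each bag holds 3 vertices, so the decomposition has width 2, which upper-bounds the treewidth. Since 5–4–6–2–3–7–8–9–1–5 is a cycle in G, G is not acyclic. Forests are exactly the graphs of treewidth ≤ 1, so tw(G) ≥ 2. Therefore the treewidth is 2.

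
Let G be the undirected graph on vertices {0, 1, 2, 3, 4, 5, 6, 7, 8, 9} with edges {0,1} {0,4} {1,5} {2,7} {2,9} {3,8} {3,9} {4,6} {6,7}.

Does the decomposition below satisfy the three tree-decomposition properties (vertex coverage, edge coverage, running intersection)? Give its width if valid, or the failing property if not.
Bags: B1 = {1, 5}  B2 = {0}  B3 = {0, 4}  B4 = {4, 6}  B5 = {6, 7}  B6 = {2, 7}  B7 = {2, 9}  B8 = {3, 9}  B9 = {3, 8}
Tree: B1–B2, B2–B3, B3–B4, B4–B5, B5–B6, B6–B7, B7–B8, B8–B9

No — edge (1,0) lies in no bag.

A tree decomposition must satisfy three properties: every vertex lies in some bag; for every edge, both endpoints lie together in some bag; and for every vertex, the bags containing it form a connected subtree. Here edge (1,0) lies in no bag, so the decomposition is invalid.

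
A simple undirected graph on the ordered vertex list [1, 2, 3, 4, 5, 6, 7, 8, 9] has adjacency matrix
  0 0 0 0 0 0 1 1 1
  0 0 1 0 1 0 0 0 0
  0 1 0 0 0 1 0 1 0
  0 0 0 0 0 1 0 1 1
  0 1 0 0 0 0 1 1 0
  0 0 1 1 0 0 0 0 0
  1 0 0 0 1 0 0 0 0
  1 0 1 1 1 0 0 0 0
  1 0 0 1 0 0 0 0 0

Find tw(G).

3

A width-3 tree decomposition is:
Bags: B1 = {2, 3, 5, 7}  B2 = {3, 5, 7, 8}  B3 = {1, 3, 7, 8}  B4 = {1, 3, 6, 8}  B5 = {1, 4, 6, 8}  B6 = {1, 4, 6, 9}
Tree: B1–B2, B2–B3, B3–B4, B4–B5, B5–B6
The largest bag has 4 vertices, giving width 3; this decomposition certifies tw(G) ≤ 3. For the lower bound: the 4 vertex sets {2,5,7}, {3}, {8}, {1,4,6,9} are disjoint, each induces a connected subgraph, and every pair is joined by at least one edge of G. Contracting each set to a single vertex therefore yields K_{4} as a minor, and since treewidth is minor-monotone, tw(G) ≥ tw(K_{4}) = 3. Hence tw(G) = 3 exactly.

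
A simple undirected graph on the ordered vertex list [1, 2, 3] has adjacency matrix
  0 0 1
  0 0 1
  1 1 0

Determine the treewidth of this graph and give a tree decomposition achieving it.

Treewidth 1.
Bags: B1 = {2, 3}  B2 = {1, 3}
Tree: B1–B2

Every bag has size at most 2, so the width is 2 − 1 = 1 and tw(G) ≤ 1. Any graph with an edge has treewidth ≥ 1, and G has the edge 2–3. Combining the bounds, tw(G) = 1.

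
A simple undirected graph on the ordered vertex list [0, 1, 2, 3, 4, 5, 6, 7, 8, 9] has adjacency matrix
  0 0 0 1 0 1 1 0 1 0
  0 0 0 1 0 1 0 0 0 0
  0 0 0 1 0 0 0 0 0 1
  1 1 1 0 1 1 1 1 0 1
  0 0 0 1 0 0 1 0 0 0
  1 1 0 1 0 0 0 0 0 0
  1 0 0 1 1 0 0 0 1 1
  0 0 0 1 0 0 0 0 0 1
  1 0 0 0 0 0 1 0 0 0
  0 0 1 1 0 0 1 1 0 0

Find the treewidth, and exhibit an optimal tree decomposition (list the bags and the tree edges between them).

Each bag holds 3 vertices, so the decomposition has width 2, which upper-bounds the treewidth. For the lower bound, the 3 vertices {0, 6, 8} are pairwise adjacent, and any tree decomposition puts a clique entirely inside one bag — forcing width ≥ 2. Combining the bounds, tw(G) = 2.

Treewidth 2.
One optimal decomposition is:
Bags: B1 = {3, 4, 6}  B2 = {0, 3, 6}  B3 = {0, 3, 5}  B4 = {3, 6, 9}  B5 = {1, 3, 5}  B6 = {3, 7, 9}  B7 = {0, 6, 8}  B8 = {2, 3, 9}
Tree: B1–B2, B2–B3, B2–B4, B3–B5, B4–B6, B2–B7, B6–B8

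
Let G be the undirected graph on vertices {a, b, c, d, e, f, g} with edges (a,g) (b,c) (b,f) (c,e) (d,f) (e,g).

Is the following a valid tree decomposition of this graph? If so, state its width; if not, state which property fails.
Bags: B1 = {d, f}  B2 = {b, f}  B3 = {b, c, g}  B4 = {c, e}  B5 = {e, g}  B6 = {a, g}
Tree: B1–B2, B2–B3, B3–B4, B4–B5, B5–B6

No — bags containing vertex g are not connected in the tree.

A tree decomposition must satisfy three properties: every vertex lies in some bag; for every edge, both endpoints lie together in some bag; and for every vertex, the bags containing it form a connected subtree. Here bags containing vertex g are not connected in the tree, so the decomposition is invalid.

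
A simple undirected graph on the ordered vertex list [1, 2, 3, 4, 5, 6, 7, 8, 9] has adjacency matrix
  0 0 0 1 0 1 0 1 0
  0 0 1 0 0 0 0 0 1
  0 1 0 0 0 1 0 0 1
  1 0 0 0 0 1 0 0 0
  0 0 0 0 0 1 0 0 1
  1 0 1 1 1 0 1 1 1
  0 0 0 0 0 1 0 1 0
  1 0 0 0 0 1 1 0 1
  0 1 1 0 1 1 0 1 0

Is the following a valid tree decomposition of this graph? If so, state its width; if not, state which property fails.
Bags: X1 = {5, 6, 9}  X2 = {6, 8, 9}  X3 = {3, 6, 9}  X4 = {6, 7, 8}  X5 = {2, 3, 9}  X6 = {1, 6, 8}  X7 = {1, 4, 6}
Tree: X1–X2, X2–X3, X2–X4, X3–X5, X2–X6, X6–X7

Yes; width 2.

Vertex coverage: the bags together contain {1, 2, 3, 4, 5, 6, 7, 8, 9}, the full vertex set. Edge coverage: each edge of G has both endpoints in at least one bag. Running intersection: for every vertex, the bags containing it form a connected subtree. All three properties hold, so this is a valid tree decomposition of width max|bag| − 1 = 2, and hence tw(G) ≤ 2.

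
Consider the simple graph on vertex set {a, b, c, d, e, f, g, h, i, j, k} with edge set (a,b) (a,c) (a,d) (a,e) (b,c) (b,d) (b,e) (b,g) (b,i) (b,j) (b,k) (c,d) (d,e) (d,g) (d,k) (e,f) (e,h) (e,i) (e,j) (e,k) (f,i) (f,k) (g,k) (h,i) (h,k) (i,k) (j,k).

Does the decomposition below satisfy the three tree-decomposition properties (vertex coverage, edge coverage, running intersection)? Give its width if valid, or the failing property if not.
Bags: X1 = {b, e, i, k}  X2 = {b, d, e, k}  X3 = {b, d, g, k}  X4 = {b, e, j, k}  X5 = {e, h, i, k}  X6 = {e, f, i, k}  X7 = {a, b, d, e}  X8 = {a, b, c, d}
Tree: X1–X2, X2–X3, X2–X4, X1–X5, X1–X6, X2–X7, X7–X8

Every vertex of G appears in some bag (union = {a, b, c, d, e, f, g, h, i, j, k}); every edge is covered by a bag; and for each vertex v the set of bags containing v is connected in the bag tree. The decomposition is therefore valid. The largest bag has 4 vertices, so the width is 3.

Yes; width 3.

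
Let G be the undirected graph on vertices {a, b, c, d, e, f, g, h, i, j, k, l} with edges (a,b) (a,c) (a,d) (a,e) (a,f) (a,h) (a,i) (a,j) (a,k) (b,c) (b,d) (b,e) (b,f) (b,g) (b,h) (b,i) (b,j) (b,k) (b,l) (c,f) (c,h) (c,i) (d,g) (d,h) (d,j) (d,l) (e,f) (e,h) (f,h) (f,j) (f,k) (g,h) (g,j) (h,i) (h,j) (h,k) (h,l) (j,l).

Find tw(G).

4

A width-4 tree decomposition is:
Bags: B1 = {a, b, e, f, h}  B2 = {a, b, f, h, j}  B3 = {a, b, d, h, j}  B4 = {b, d, h, j, l}  B5 = {b, d, g, h, j}  B6 = {a, b, f, h, k}  B7 = {a, b, c, f, h}  B8 = {a, b, c, h, i}
Tree: B1–B2, B2–B3, B3–B4, B3–B5, B1–B6, B6–B7, B7–B8
Every bag has size at most 5, so the width is 5 − 1 = 4 and tw(G) ≤ 4. On the other hand G contains the 5-clique {b, d, g, h, j}. A clique must lie in a single bag of any decomposition, so no decomposition can have width below 4. The upper and lower bounds meet at 4, so that is the treewidth.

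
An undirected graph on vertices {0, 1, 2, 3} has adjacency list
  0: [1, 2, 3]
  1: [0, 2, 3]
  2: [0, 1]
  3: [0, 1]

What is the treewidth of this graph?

A width-2 tree decomposition is:
Bags: B1 = {0, 1, 2}  B2 = {0, 1, 3}
Tree: B1–B2
Each bag holds 3 vertices, so the decomposition has width 2, which upper-bounds the treewidth. On the other hand G contains the 3-clique {0, 1, 2}. A clique must lie in a single bag of any decomposition, so no decomposition can have width below 2. Hence tw(G) = 2 exactly.

2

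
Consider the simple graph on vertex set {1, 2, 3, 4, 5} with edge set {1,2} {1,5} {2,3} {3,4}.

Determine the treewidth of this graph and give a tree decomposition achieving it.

Treewidth 1.
One such decomposition:
Bags: B1 = {2, 3}  B2 = {3, 4}  B3 = {1, 2}  B4 = {1, 5}
Tree: B1–B2, B1–B3, B3–B4

The largest bag has 2 vertices, giving width 1; this decomposition certifies tw(G) ≤ 1. G has an edge, so its treewidth is at least 1. The upper and lower bounds meet at 1, so that is the treewidth.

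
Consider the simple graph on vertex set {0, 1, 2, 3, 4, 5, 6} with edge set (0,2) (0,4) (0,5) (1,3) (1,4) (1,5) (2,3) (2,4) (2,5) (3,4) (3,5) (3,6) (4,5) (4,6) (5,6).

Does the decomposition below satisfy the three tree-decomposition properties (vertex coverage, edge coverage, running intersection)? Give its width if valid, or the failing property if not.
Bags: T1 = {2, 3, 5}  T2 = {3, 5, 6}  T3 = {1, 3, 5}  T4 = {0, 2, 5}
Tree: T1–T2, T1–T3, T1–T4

No — vertex 4 appears in no bag.

A tree decomposition must satisfy three properties: every vertex lies in some bag; for every edge, both endpoints lie together in some bag; and for every vertex, the bags containing it form a connected subtree. Here vertex 4 appears in no bag, so the decomposition is invalid.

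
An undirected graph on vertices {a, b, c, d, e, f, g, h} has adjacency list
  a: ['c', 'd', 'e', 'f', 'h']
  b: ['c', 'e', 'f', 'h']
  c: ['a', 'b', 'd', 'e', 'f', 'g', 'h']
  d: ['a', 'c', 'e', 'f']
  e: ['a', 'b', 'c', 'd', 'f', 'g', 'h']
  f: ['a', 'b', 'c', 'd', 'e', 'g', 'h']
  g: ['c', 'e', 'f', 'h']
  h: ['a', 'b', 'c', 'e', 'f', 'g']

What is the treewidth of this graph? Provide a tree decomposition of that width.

Treewidth 4.
Bags: B1 = {a, c, d, e, f}  B2 = {a, c, e, f, h}  B3 = {c, e, f, g, h}  B4 = {b, c, e, f, h}
Tree: B1–B2, B2–B3, B3–B4

The largest bag has 5 vertices, giving width 4; this decomposition certifies tw(G) ≤ 4. On the other hand G contains the 5-clique {a, c, d, e, f}. A clique must lie in a single bag of any decomposition, so no decomposition can have width below 4. The upper and lower bounds meet at 4, so that is the treewidth.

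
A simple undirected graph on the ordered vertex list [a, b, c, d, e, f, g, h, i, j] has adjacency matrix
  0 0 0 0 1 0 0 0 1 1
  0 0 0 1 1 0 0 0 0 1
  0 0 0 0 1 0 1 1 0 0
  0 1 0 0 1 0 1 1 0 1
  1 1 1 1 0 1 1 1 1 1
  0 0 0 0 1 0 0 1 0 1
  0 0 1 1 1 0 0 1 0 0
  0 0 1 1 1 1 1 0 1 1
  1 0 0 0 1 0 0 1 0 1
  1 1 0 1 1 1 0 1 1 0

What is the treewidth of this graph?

A width-3 tree decomposition is:
Bags: B1 = {d, e, g, h}  B2 = {d, e, h, j}  B3 = {e, h, i, j}  B4 = {b, d, e, j}  B5 = {e, f, h, j}  B6 = {c, e, g, h}  B7 = {a, e, i, j}
Tree: B1–B2, B2–B3, B2–B4, B2–B5, B1–B6, B3–B7
The largest bag has 4 vertices, giving width 3; this decomposition certifies tw(G) ≤ 3. On the other hand G contains the 4-clique {d, e, g, h}. A clique must lie in a single bag of any decomposition, so no decomposition can have width below 3. Therefore the treewidth is 3.

3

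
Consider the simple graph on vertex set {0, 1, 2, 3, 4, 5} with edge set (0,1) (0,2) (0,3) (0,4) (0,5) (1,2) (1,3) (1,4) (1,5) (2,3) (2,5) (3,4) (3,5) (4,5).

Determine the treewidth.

A width-4 tree decomposition is:
Bags: B1 = {0, 1, 2, 3, 5}  B2 = {0, 1, 3, 4, 5}
Tree: B1–B2
The largest bag has 5 vertices, giving width 4; this decomposition certifies tw(G) ≤ 4. For the lower bound, the 5 vertices {0, 1, 2, 3, 5} are pairwise adjacent, and any tree decomposition puts a clique entirely inside one bag — forcing width ≥ 4. Hence tw(G) = 4 exactly.

4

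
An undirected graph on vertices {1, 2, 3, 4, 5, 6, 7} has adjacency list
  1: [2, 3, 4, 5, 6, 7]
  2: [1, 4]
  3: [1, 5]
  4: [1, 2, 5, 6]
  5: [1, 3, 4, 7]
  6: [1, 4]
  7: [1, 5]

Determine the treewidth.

2

A width-2 tree decomposition is:
Bags: B1 = {1, 2, 4}  B2 = {1, 4, 5}  B3 = {1, 3, 5}  B4 = {1, 4, 6}  B5 = {1, 5, 7}
Tree: B1–B2, B2–B3, B1–B4, B2–B5
Each bag holds 3 vertices, so the decomposition has width 2, which upper-bounds the treewidth. Conversely, {1, 3, 5} is a clique of size 3, and the vertices of any clique must share a bag in every tree decomposition; so some bag has ≥ 3 vertices and tw(G) ≥ 2. Combining the bounds, tw(G) = 2.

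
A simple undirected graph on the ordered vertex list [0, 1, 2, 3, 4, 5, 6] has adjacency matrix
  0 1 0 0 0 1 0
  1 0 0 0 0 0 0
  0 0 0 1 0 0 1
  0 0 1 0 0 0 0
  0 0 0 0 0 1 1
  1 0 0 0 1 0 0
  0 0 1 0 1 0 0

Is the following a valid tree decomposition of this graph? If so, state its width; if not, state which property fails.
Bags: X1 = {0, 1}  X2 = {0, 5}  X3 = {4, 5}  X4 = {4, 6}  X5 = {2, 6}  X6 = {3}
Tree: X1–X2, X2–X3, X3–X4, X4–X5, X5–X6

A tree decomposition must satisfy three properties: every vertex lies in some bag; for every edge, both endpoints lie together in some bag; and for every vertex, the bags containing it form a connected subtree. Here edge (2,3) lies in no bag, so the decomposition is invalid.

No — edge (2,3) lies in no bag.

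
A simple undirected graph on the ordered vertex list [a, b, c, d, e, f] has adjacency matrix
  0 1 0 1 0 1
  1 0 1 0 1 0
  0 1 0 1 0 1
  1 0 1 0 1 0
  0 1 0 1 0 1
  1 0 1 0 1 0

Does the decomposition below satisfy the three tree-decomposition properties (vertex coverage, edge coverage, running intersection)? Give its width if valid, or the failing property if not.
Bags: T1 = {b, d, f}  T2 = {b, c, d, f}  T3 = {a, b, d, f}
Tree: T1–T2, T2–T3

No — vertex e appears in no bag.

A tree decomposition must satisfy three properties: every vertex lies in some bag; for every edge, both endpoints lie together in some bag; and for every vertex, the bags containing it form a connected subtree. Here vertex e appears in no bag, so the decomposition is invalid.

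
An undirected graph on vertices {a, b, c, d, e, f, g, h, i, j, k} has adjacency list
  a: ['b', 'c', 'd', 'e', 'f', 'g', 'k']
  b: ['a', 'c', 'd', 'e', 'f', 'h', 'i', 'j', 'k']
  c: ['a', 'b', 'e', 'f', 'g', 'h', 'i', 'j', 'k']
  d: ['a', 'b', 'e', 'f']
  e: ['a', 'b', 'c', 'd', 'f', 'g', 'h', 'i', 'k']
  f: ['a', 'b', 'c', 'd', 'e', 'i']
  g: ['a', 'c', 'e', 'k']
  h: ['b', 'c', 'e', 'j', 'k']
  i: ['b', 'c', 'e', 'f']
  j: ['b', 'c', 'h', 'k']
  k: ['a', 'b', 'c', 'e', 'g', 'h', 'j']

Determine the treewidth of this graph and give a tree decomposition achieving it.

Every bag has size at most 5, so the width is 5 − 1 = 4 and tw(G) ≤ 4. On the other hand G contains the 5-clique {a, c, e, g, k}. A clique must lie in a single bag of any decomposition, so no decomposition can have width below 4. The upper and lower bounds meet at 4, so that is the treewidth.

Treewidth 4.
Bags: B1 = {a, b, c, e, f}  B2 = {a, b, c, e, k}  B3 = {a, c, e, g, k}  B4 = {b, c, e, f, i}  B5 = {b, c, e, h, k}  B6 = {a, b, d, e, f}  B7 = {b, c, h, j, k}
Tree: B1–B2, B2–B3, B1–B4, B2–B5, B1–B6, B5–B7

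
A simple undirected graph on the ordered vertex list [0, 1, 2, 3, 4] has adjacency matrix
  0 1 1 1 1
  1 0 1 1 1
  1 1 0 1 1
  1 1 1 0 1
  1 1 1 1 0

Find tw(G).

A width-4 tree decomposition is:
Bags: B1 = {0, 1, 2, 3, 4}
Tree: (single bag)
With just one bag of size 5, the width is 5 − 1 = 4, so tw(G) ≤ 4. For the lower bound, the 5 vertices {0, 1, 2, 3, 4} are pairwise adjacent, and any tree decomposition puts a clique entirely inside one bag — forcing width ≥ 4. Hence tw(G) = 4 exactly.

4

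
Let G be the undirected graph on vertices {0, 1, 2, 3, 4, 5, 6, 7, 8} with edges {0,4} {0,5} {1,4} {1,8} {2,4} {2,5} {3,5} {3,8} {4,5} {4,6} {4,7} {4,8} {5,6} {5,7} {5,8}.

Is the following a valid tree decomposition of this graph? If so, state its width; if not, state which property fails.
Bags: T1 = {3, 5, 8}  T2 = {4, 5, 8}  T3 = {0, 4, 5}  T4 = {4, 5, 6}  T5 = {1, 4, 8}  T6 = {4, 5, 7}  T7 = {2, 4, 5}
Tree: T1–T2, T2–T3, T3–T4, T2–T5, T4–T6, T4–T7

Yes; width 2.

Vertex coverage: the bags together contain {0, 1, 2, 3, 4, 5, 6, 7, 8}, the full vertex set. Edge coverage: each edge of G has both endpoints in at least one bag. Running intersection: for every vertex, the bags containing it form a connected subtree. All three properties hold, so this is a valid tree decomposition of width max|bag| − 1 = 2, and hence tw(G) ≤ 2.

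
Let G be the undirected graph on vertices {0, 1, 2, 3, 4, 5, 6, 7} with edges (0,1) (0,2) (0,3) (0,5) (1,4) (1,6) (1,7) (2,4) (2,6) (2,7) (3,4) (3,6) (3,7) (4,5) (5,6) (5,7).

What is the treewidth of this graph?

A width-4 tree decomposition is:
Bags: B1 = {1, 2, 3, 5, 6}  B2 = {1, 2, 3, 5, 7}  B3 = {0, 1, 2, 3, 5}  B4 = {1, 2, 3, 4, 5}
Tree: B1–B2, B2–B3, B3–B4
Every bag has size at most 5, so the width is 5 − 1 = 4 and tw(G) ≤ 4. For the lower bound: the 5 vertex sets {1,6}, {2,7}, {0,5}, {3}, {4} are disjoint, each induces a connected subgraph, and every pair is joined by at least one edge of G. Contracting each set to a single vertex therefore yields K_{5} as a minor, and since treewidth is minor-monotone, tw(G) ≥ tw(K_{5}) = 4. Therefore the treewidth is 4.

4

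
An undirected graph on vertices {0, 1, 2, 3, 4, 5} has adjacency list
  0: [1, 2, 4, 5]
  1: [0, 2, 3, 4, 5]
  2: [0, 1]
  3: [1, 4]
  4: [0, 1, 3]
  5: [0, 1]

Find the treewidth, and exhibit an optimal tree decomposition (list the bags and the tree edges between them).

Treewidth 2.
One optimal decomposition is:
Bags: B1 = {0, 1, 4}  B2 = {0, 1, 2}  B3 = {1, 3, 4}  B4 = {0, 1, 5}
Tree: B1–B2, B1–B3, B2–B4

Each bag holds 3 vertices, so the decomposition has width 2, which upper-bounds the treewidth. For the lower bound, the 3 vertices {0, 1, 2} are pairwise adjacent, and any tree decomposition puts a clique entirely inside one bag — forcing width ≥ 2. The upper and lower bounds meet at 2, so that is the treewidth.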